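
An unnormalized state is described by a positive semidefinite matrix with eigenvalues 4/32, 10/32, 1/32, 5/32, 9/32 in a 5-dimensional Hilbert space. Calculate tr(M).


tr(M) = sum of eigenvalues
= 4/32 + 10/32 + 1/32 + 5/32 + 9/32
= 29/32
= 0.9062

0.9062


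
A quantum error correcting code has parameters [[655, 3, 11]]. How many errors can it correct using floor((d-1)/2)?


Code parameters: [[655, 3, 11]], distance d = 11.
Number of correctable errors = floor((d-1)/2)
= floor((11 - 1)/2)
= floor(10/2)
= 5

5


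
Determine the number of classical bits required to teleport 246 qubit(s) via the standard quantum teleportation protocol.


Quantum teleportation requires 2 classical bits per qubit teleported.
246 qubit(s) -> 2 * 246 = 492 classical bits

492


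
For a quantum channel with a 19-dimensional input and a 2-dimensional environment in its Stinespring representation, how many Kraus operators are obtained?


Tracing out the environment in an orthonormal basis {|i>_E} gives Kraus operators K_i = <i|_E U |0>_E.
Number of Kraus operators = dim(H_env) = d_env
= 2

2


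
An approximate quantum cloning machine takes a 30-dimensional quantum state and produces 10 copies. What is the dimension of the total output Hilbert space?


Output space = H^(tensor 10) where dim(H) = 30
dim = 30^10
= 900 (after 2 factors)
= 27000 (after 3 factors)
= 810000 (after 4 factors)
= 24300000 (after 5 factors)
= 729000000 (after 6 factors)
= 21870000000 (after 7 factors)
= 656100000000 (after 8 factors)
= 19683000000000 (after 9 factors)
= 590490000000000 (after 10 factors)
= 590490000000000

590490000000000


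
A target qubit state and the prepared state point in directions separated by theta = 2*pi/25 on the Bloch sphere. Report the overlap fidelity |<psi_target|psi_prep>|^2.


For states separated by angle theta on Bloch sphere:
F = cos^2(theta/2)
theta = 2*pi/25 = 0.2513
theta/2 = 0.1257
cos(theta/2) = 0.9921
F = 0.9843

0.9843


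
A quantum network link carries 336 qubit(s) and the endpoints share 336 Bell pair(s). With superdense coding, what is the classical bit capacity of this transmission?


Superdense coding allows 2 classical bits per shared entangled pair.
336 pair(s) -> 2 * 336 = 672 classical bits

672


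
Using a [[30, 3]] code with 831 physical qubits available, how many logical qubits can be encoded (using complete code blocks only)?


Each code block uses 30 physical qubits for 3 logical qubit(s).
Number of complete blocks = floor(831 / 30) = 27
Logical qubits = 27 * 3
= 81

81


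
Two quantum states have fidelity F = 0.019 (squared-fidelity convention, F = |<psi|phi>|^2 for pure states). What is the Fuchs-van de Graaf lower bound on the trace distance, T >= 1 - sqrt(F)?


Fuchs-van de Graaf (squared-fidelity convention): 1 - sqrt(F) <= T <= sqrt(1 - F).
Lower bound: T >= 1 - sqrt(F)
sqrt(F) = sqrt(0.019) = 0.1378
T >= 1 - 0.1378
T >= 0.8622

0.8622


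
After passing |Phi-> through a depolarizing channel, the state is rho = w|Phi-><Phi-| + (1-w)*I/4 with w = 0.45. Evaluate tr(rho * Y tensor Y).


|Phi-> = (|00> - |11>)/sqrt(2)
For the pure Bell state, <Y_A Y_B> = +1 (Bell-state Pauli correlator).
The maximally-mixed part I/4 has tr(I/4 * P tensor P) = 0 for any traceless Pauli P.
So <Y_A Y_B>_rho = w * (+1) + (1 - w) * 0
= 0.45 * (+1)
= 0.4500

0.4500


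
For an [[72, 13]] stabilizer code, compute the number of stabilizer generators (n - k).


For an [[n,k]] stabilizer code:
Number of stabilizer generators = n - k
= 72 - 13
= 59

59


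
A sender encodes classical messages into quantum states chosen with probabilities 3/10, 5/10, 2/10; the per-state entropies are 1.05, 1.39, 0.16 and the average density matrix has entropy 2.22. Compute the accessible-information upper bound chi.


chi = S(rho) - sum_i p_i * S(rho_i)
Weighted entropy = 3/10 * 1.05 + 5/10 * 1.39 + 2/10 * 0.16
= 1.0420
chi = 2.22 - 1.0420
= 1.1780

1.1780


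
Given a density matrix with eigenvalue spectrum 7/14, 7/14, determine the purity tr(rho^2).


tr(rho^2) = sum of eigenvalues squared
= (7/14)^2 + (7/14)^2
= (49 + 49) / 196
= 98/196
= 0.5000

0.5000


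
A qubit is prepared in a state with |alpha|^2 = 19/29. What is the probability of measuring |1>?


|alpha|^2 = 19/29 = 0.6552
|beta|^2 = 1 - 19/29 = 10/29 = 0.3448
P(|1>) = |beta|^2 = 0.3448

0.3448


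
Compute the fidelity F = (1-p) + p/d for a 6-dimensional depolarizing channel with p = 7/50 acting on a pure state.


F = (1-p) + p/d
= (1 - 0.1400) + 0.1400/6
= 0.8600 + 0.0233
= 0.8833

0.8833


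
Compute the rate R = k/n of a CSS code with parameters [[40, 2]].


Code rate R = k/n
= 2/40
= 0.0500

0.0500


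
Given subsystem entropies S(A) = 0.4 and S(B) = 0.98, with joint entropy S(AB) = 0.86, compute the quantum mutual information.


I(A:B) = S(A) + S(B) - S(AB)
= 0.4 + 0.98 - 0.86
= 0.5200

0.5200


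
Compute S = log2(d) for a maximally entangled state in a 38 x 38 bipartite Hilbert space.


For a maximally entangled state in d x d:
S = log2(d) = log2(38)
= 5.2479

5.2479


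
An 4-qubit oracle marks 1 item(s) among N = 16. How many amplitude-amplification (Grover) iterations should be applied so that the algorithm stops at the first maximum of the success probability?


After j Grover iterations the success probability is P(j) = sin^2((2j+1)*theta), where sin(theta) = sqrt(k/N).
N = 2^4 = 16, k = 1
sin(theta) = sqrt(k/N) = 0.25
theta = arcsin(sqrt(k/N)) = 0.2526802551 rad
P(j) reaches its first maximum when (2j+1)*theta is as close as possible to pi/2, i.e. j = round(pi/(4*theta) - 1/2).
pi/(4*theta) - 1/2 = 2.6083
(For comparison, the common estimate pi/4 * sqrt(N/k) = 3.1416; the exact maximiser is used here.)
Optimal iterations = 3

3


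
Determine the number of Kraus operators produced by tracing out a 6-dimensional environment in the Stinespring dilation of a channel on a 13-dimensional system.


Tracing out the environment in an orthonormal basis {|i>_E} gives Kraus operators K_i = <i|_E U |0>_E.
Number of Kraus operators = dim(H_env) = d_env
= 6

6


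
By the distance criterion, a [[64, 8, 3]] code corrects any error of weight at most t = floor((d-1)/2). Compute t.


Code parameters: [[64, 8, 3]], distance d = 3.
Number of correctable errors = floor((d-1)/2)
= floor((3 - 1)/2)
= floor(2/2)
= 1

1


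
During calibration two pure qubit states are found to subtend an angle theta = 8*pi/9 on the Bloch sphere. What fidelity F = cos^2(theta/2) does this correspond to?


For states separated by angle theta on Bloch sphere:
F = cos^2(theta/2)
theta = 8*pi/9 = 2.7925
theta/2 = 1.3963
cos(theta/2) = 0.1736
F = 0.0302

0.0302


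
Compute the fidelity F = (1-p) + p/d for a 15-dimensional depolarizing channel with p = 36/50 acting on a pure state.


F = (1-p) + p/d
= (1 - 0.7200) + 0.7200/15
= 0.2800 + 0.0480
= 0.3280

0.3280


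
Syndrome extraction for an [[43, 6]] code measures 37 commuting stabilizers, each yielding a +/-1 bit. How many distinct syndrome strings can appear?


Each stabilizer generator gives a binary (+1 or -1) measurement outcome.
With 37 independent generators:
Total syndromes = 2^37
= 137438953472

137438953472


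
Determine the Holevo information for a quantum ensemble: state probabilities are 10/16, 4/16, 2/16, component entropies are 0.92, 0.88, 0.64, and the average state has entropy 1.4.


chi = S(rho) - sum_i p_i * S(rho_i)
Weighted entropy = 10/16 * 0.92 + 4/16 * 0.88 + 2/16 * 0.64
= 0.8750
chi = 1.4 - 0.8750
= 0.5250

0.5250


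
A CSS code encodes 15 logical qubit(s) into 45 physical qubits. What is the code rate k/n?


Code rate R = k/n
= 15/45
= 0.3333

0.3333


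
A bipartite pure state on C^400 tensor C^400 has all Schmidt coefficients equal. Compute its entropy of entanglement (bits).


For a maximally entangled state in d x d:
S = log2(d) = log2(400)
= 8.6439

8.6439


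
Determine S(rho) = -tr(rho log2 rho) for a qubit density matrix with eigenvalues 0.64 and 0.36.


S = -p*log2(p) - (1-p)*log2(1-p)
p = 0.6400, 1-p = 0.3600
= -0.6400 * log2(0.6400) - 0.3600 * log2(0.3600)
= -(-0.4121) - (-0.5306)
= 0.9427

0.9427


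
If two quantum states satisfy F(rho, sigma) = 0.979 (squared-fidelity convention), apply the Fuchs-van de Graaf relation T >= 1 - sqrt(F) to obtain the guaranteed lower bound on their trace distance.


Fuchs-van de Graaf (squared-fidelity convention): 1 - sqrt(F) <= T <= sqrt(1 - F).
Lower bound: T >= 1 - sqrt(F)
sqrt(F) = sqrt(0.979) = 0.9894
T >= 1 - 0.9894
T >= 0.0106

0.0106


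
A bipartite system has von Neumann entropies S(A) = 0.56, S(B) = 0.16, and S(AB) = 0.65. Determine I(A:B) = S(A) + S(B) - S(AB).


I(A:B) = S(A) + S(B) - S(AB)
= 0.56 + 0.16 - 0.65
= 0.0700

0.0700


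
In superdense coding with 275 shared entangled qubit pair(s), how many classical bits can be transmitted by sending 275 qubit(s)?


Superdense coding allows 2 classical bits per shared entangled pair.
275 pair(s) -> 2 * 275 = 550 classical bits

550


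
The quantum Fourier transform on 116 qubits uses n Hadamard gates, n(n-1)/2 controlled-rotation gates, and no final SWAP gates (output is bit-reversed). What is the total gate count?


Hadamard gates: 116
Controlled rotations: n*(n-1)/2 = 116*115/2 = 6670
SWAP gates: 0 (omitted)
Total = 116 + 6670
= 6786

6786


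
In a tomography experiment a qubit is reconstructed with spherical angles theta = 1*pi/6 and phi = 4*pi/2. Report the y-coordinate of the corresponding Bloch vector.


theta = 0.5236, phi = 6.2832
r_y = sin(theta)*sin(phi) = 0.5000 * 0.0000
r_y = 0.0000

0.0000


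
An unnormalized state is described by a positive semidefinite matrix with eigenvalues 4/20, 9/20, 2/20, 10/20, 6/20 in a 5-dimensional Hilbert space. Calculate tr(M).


tr(M) = sum of eigenvalues
= 4/20 + 9/20 + 2/20 + 10/20 + 6/20
= 31/20
= 1.5500

1.5500


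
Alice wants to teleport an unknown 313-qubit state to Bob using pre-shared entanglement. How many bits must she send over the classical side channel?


Quantum teleportation requires 2 classical bits per qubit teleported.
313 qubit(s) -> 2 * 313 = 626 classical bits

626


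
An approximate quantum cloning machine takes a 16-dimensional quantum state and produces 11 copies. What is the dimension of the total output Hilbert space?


Output space = H^(tensor 11) where dim(H) = 16
dim = 16^11
= 256 (after 2 factors)
= 4096 (after 3 factors)
= 65536 (after 4 factors)
= 1048576 (after 5 factors)
= 16777216 (after 6 factors)
= 268435456 (after 7 factors)
= 4294967296 (after 8 factors)
= 68719476736 (after 9 factors)
= 1099511627776 (after 10 factors)
= 17592186044416 (after 11 factors)
= 17592186044416

17592186044416


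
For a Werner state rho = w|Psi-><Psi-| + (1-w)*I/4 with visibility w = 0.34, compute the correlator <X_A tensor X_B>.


|Psi-> = (|01> - |10>)/sqrt(2)
For the pure Bell state, <X_A X_B> = -1 (Bell-state Pauli correlator).
The maximally-mixed part I/4 has tr(I/4 * P tensor P) = 0 for any traceless Pauli P.
So <X_A X_B>_rho = w * (-1) + (1 - w) * 0
= 0.34 * (-1)
= -0.3400

-0.3400


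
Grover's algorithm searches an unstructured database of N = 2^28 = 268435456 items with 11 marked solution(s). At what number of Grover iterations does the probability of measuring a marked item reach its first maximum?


After j Grover iterations the success probability is P(j) = sin^2((2j+1)*theta), where sin(theta) = sqrt(k/N).
N = 2^28 = 268435456, k = 11
sin(theta) = sqrt(k/N) = 0.0002024307123
theta = arcsin(sqrt(k/N)) = 0.0002024307137 rad
P(j) reaches its first maximum when (2j+1)*theta is as close as possible to pi/2, i.e. j = round(pi/(4*theta) - 1/2).
pi/(4*theta) - 1/2 = 3879.3370
(For comparison, the common estimate pi/4 * sqrt(N/k) = 3879.8370; the exact maximiser is used here.)
Optimal iterations = 3879

3879


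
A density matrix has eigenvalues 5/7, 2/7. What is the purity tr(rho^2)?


tr(rho^2) = sum of eigenvalues squared
= (5/7)^2 + (2/7)^2
= (25 + 4) / 49
= 29/49
= 0.5918

0.5918


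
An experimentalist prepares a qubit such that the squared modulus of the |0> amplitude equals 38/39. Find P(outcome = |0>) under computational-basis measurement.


|alpha|^2 = 38/39 = 0.9744
|beta|^2 = 1 - 38/39 = 1/39 = 0.0256
P(|0>) = |alpha|^2 = 0.9744

0.9744


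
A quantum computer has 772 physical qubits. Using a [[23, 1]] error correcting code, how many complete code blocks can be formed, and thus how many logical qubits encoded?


Each code block uses 23 physical qubits for 1 logical qubit(s).
Number of complete blocks = floor(772 / 23) = 33
Logical qubits = 33 * 1
= 33

33


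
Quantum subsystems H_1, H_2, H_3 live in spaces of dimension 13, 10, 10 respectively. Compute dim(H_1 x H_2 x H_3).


dim(H_1 x H_2 x H_3) = 13 * 10 * 10
= 130 * 10
= 1300

1300


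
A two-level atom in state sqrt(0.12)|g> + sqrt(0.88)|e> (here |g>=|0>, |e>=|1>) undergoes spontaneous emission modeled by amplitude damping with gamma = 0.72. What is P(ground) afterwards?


For amplitude damping with parameter gamma on state sqrt(a)|0> + sqrt(b)|1>:
alpha^2 = 0.12, beta^2 = 0.88
P(|0>) = alpha^2 + gamma * beta^2
= 0.12 + 0.72 * 0.88
= 0.12 + 0.6336
= 0.7536

0.7536


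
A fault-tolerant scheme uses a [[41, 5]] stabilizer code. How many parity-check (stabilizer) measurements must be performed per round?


For an [[n,k]] stabilizer code:
Number of stabilizer generators = n - k
= 41 - 5
= 36

36


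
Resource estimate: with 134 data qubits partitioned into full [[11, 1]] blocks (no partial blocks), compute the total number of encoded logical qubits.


Each code block uses 11 physical qubits for 1 logical qubit(s).
Number of complete blocks = floor(134 / 11) = 12
Logical qubits = 12 * 1
= 12

12


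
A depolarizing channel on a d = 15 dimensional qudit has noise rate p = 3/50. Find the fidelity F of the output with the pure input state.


F = (1-p) + p/d
= (1 - 0.0600) + 0.0600/15
= 0.9400 + 0.0040
= 0.9440

0.9440


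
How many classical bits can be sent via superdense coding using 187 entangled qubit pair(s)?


Superdense coding allows 2 classical bits per shared entangled pair.
187 pair(s) -> 2 * 187 = 374 classical bits

374


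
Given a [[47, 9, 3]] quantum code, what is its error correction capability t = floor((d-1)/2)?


Code parameters: [[47, 9, 3]], distance d = 3.
Number of correctable errors = floor((d-1)/2)
= floor((3 - 1)/2)
= floor(2/2)
= 1

1


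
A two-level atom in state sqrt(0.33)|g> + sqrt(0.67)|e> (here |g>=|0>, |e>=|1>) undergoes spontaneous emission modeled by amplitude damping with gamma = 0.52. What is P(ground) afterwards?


For amplitude damping with parameter gamma on state sqrt(a)|0> + sqrt(b)|1>:
alpha^2 = 0.33, beta^2 = 0.67
P(|0>) = alpha^2 + gamma * beta^2
= 0.33 + 0.52 * 0.67
= 0.33 + 0.3484
= 0.6784

0.6784


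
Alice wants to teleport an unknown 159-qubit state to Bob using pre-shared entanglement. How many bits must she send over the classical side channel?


Quantum teleportation requires 2 classical bits per qubit teleported.
159 qubit(s) -> 2 * 159 = 318 classical bits

318


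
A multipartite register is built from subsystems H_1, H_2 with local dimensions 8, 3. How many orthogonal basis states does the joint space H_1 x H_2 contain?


dim(H_1 x H_2) = 8 * 3
= 24

24


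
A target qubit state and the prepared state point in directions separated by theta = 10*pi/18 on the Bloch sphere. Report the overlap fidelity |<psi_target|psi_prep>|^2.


For states separated by angle theta on Bloch sphere:
F = cos^2(theta/2)
theta = 10*pi/18 = 1.7453
theta/2 = 0.8727
cos(theta/2) = 0.6428
F = 0.4132

0.4132


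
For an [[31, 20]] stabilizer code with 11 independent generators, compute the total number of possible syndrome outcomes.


Each stabilizer generator gives a binary (+1 or -1) measurement outcome.
With 11 independent generators:
Total syndromes = 2^11
= 2048

2048


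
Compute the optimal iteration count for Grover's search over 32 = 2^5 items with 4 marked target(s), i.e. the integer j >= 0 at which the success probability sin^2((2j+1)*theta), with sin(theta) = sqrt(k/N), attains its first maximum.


After j Grover iterations the success probability is P(j) = sin^2((2j+1)*theta), where sin(theta) = sqrt(k/N).
N = 2^5 = 32, k = 4
sin(theta) = sqrt(k/N) = 0.3535533906
theta = arcsin(sqrt(k/N)) = 0.3613671239 rad
P(j) reaches its first maximum when (2j+1)*theta is as close as possible to pi/2, i.e. j = round(pi/(4*theta) - 1/2).
pi/(4*theta) - 1/2 = 1.6734
(For comparison, the common estimate pi/4 * sqrt(N/k) = 2.2214; the exact maximiser is used here.)
Optimal iterations = 2

2


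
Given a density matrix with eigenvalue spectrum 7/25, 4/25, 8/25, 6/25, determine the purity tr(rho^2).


tr(rho^2) = sum of eigenvalues squared
= (7/25)^2 + (4/25)^2 + (8/25)^2 + (6/25)^2
= (49 + 16 + 64 + 36) / 625
= 165/625
= 0.2640

0.2640


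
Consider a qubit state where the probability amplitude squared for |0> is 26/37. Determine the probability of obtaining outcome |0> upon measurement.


|alpha|^2 = 26/37 = 0.7027
|beta|^2 = 1 - 26/37 = 11/37 = 0.2973
P(|0>) = |alpha|^2 = 0.7027

0.7027


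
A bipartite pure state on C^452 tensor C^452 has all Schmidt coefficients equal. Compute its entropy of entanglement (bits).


For a maximally entangled state in d x d:
S = log2(d) = log2(452)
= 8.8202

8.8202


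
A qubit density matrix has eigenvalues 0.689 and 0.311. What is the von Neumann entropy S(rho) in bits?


S = -p*log2(p) - (1-p)*log2(1-p)
p = 0.6890, 1-p = 0.3110
= -0.6890 * log2(0.6890) - 0.3110 * log2(0.3110)
= -(-0.3703) - (-0.5240)
= 0.8943

0.8943


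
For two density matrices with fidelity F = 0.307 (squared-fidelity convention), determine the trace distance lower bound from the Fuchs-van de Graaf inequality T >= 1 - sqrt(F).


Fuchs-van de Graaf (squared-fidelity convention): 1 - sqrt(F) <= T <= sqrt(1 - F).
Lower bound: T >= 1 - sqrt(F)
sqrt(F) = sqrt(0.307) = 0.5541
T >= 1 - 0.5541
T >= 0.4459

0.4459


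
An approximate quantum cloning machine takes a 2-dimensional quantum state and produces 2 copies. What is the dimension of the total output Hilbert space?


Output space = H^(tensor 2) where dim(H) = 2
dim = 2^2
= 4

4


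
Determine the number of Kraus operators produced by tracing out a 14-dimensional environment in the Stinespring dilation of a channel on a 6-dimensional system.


Tracing out the environment in an orthonormal basis {|i>_E} gives Kraus operators K_i = <i|_E U |0>_E.
Number of Kraus operators = dim(H_env) = d_env
= 14

14


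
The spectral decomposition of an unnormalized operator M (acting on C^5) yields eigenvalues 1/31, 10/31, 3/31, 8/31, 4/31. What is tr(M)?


tr(M) = sum of eigenvalues
= 1/31 + 10/31 + 3/31 + 8/31 + 4/31
= 26/31
= 0.8387

0.8387


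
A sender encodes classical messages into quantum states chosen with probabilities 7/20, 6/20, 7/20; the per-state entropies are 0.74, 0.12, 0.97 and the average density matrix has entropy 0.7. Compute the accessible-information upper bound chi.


chi = S(rho) - sum_i p_i * S(rho_i)
Weighted entropy = 7/20 * 0.74 + 6/20 * 0.12 + 7/20 * 0.97
= 0.6345
chi = 0.7 - 0.6345
= 0.0655

0.0655


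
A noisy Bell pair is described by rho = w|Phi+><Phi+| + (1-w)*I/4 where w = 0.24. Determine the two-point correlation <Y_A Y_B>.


|Phi+> = (|00> + |11>)/sqrt(2)
For the pure Bell state, <Y_A Y_B> = -1 (Bell-state Pauli correlator).
The maximally-mixed part I/4 has tr(I/4 * P tensor P) = 0 for any traceless Pauli P.
So <Y_A Y_B>_rho = w * (-1) + (1 - w) * 0
= 0.24 * (-1)
= -0.2400

-0.2400


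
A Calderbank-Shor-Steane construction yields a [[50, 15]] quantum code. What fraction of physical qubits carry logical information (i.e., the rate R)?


Code rate R = k/n
= 15/50
= 0.3000

0.3000


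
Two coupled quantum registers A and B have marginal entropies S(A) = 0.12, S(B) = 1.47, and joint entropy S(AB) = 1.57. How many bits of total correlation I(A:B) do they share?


I(A:B) = S(A) + S(B) - S(AB)
= 0.12 + 1.47 - 1.57
= 0.0200

0.0200


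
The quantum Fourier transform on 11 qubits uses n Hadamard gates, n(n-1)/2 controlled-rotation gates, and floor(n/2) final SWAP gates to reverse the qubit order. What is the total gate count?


Hadamard gates: 11
Controlled rotations: n*(n-1)/2 = 11*10/2 = 55
SWAP gates: floor(n/2) = floor(11/2) = 5
Total = 11 + 55 + 5
= 71

71


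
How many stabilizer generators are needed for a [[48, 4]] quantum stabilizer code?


For an [[n,k]] stabilizer code:
Number of stabilizer generators = n - k
= 48 - 4
= 44

44


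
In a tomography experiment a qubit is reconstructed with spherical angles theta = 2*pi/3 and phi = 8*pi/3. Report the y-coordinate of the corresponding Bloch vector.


theta = 2.0944, phi = 8.3776
r_y = sin(theta)*sin(phi) = 0.8660 * 0.8660
r_y = 0.7500

0.7500


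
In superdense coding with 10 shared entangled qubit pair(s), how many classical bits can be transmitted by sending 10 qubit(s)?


Superdense coding allows 2 classical bits per shared entangled pair.
10 pair(s) -> 2 * 10 = 20 classical bits

20


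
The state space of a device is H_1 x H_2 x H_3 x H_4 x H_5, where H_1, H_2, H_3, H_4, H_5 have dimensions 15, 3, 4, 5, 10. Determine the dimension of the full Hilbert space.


dim(H_1 x H_2 x H_3 x H_4 x H_5) = 15 * 3 * 4 * 5 * 10
= 45 * 4 * 5 * 10
= 180 * 5 * 10
= 900 * 10
= 9000

9000


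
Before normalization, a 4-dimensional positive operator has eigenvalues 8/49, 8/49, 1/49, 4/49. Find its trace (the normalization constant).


tr(M) = sum of eigenvalues
= 8/49 + 8/49 + 1/49 + 4/49
= 21/49
= 0.4286

0.4286


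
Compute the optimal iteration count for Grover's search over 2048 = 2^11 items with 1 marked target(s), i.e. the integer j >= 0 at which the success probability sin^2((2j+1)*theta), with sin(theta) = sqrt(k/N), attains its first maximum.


After j Grover iterations the success probability is P(j) = sin^2((2j+1)*theta), where sin(theta) = sqrt(k/N).
N = 2^11 = 2048, k = 1
sin(theta) = sqrt(k/N) = 0.02209708691
theta = arcsin(sqrt(k/N)) = 0.02209888557 rad
P(j) reaches its first maximum when (2j+1)*theta is as close as possible to pi/2, i.e. j = round(pi/(4*theta) - 1/2).
pi/(4*theta) - 1/2 = 35.0402
(For comparison, the common estimate pi/4 * sqrt(N/k) = 35.5431; the exact maximiser is used here.)
Optimal iterations = 35

35


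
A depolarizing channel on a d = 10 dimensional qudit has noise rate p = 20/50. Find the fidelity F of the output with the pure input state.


F = (1-p) + p/d
= (1 - 0.4000) + 0.4000/10
= 0.6000 + 0.0400
= 0.6400

0.6400


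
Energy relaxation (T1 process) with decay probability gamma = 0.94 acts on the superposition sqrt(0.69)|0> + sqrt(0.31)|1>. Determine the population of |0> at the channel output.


For amplitude damping with parameter gamma on state sqrt(a)|0> + sqrt(b)|1>:
alpha^2 = 0.69, beta^2 = 0.31
P(|0>) = alpha^2 + gamma * beta^2
= 0.69 + 0.94 * 0.31
= 0.69 + 0.2914
= 0.9814

0.9814


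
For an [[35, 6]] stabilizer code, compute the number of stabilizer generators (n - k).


For an [[n,k]] stabilizer code:
Number of stabilizer generators = n - k
= 35 - 6
= 29

29


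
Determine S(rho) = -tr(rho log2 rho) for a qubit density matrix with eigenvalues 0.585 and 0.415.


S = -p*log2(p) - (1-p)*log2(1-p)
p = 0.5850, 1-p = 0.4150
= -0.5850 * log2(0.5850) - 0.4150 * log2(0.4150)
= -(-0.4525) - (-0.5266)
= 0.9791

0.9791


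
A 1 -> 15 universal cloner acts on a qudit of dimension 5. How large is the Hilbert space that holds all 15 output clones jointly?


Output space = H^(tensor 15) where dim(H) = 5
dim = 5^15
= 25 (after 2 factors)
= 125 (after 3 factors)
= 625 (after 4 factors)
= 3125 (after 5 factors)
= 15625 (after 6 factors)
= 78125 (after 7 factors)
= 390625 (after 8 factors)
= 1953125 (after 9 factors)
= 9765625 (after 10 factors)
= 48828125 (after 11 factors)
= 244140625 (after 12 factors)
= 1220703125 (after 13 factors)
= 6103515625 (after 14 factors)
= 30517578125 (after 15 factors)
= 30517578125

30517578125


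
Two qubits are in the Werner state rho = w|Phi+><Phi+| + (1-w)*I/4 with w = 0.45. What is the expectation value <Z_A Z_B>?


|Phi+> = (|00> + |11>)/sqrt(2)
For the pure Bell state, <Z_A Z_B> = +1 (Bell-state Pauli correlator).
The maximally-mixed part I/4 has tr(I/4 * P tensor P) = 0 for any traceless Pauli P.
So <Z_A Z_B>_rho = w * (+1) + (1 - w) * 0
= 0.45 * (+1)
= 0.4500

0.4500


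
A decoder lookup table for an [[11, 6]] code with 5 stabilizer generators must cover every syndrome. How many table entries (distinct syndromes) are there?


Each stabilizer generator gives a binary (+1 or -1) measurement outcome.
With 5 independent generators:
Total syndromes = 2^5
= 32

32


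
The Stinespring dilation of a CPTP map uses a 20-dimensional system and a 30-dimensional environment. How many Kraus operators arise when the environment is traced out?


Tracing out the environment in an orthonormal basis {|i>_E} gives Kraus operators K_i = <i|_E U |0>_E.
Number of Kraus operators = dim(H_env) = d_env
= 30

30


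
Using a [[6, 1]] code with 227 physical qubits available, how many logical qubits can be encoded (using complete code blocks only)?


Each code block uses 6 physical qubits for 1 logical qubit(s).
Number of complete blocks = floor(227 / 6) = 37
Logical qubits = 37 * 1
= 37

37


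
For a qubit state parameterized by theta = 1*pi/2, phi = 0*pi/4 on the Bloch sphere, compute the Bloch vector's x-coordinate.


theta = 1.5708, phi = 0.0000
r_x = sin(theta)*cos(phi) = 1.0000 * 1.0000
r_x = 1.0000

1.0000


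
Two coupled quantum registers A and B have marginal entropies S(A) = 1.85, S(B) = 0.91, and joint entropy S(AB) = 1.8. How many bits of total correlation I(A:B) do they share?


I(A:B) = S(A) + S(B) - S(AB)
= 1.85 + 0.91 - 1.8
= 0.9600

0.9600


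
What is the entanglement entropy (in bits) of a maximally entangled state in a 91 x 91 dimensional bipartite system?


For a maximally entangled state in d x d:
S = log2(d) = log2(91)
= 6.5078

6.5078


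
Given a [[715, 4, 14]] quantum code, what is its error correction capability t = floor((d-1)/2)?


Code parameters: [[715, 4, 14]], distance d = 14.
Number of correctable errors = floor((d-1)/2)
= floor((14 - 1)/2)
= floor(13/2)
= 6

6


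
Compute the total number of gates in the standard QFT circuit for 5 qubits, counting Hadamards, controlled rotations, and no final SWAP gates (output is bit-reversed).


Hadamard gates: 5
Controlled rotations: n*(n-1)/2 = 5*4/2 = 10
SWAP gates: 0 (omitted)
Total = 5 + 10
= 15

15


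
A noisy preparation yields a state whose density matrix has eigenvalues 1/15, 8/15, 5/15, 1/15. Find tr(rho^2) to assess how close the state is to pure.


tr(rho^2) = sum of eigenvalues squared
= (1/15)^2 + (8/15)^2 + (5/15)^2 + (1/15)^2
= (1 + 64 + 25 + 1) / 225
= 91/225
= 0.4044

0.4044


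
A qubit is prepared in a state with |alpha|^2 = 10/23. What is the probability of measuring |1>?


|alpha|^2 = 10/23 = 0.4348
|beta|^2 = 1 - 10/23 = 13/23 = 0.5652
P(|1>) = |beta|^2 = 0.5652

0.5652


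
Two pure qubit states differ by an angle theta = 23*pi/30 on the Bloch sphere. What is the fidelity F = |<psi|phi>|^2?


For states separated by angle theta on Bloch sphere:
F = cos^2(theta/2)
theta = 23*pi/30 = 2.4086
theta/2 = 1.2043
cos(theta/2) = 0.3584
F = 0.1284

0.1284


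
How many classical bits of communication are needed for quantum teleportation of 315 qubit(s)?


Quantum teleportation requires 2 classical bits per qubit teleported.
315 qubit(s) -> 2 * 315 = 630 classical bits

630


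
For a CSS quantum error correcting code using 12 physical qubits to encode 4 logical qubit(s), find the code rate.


Code rate R = k/n
= 4/12
= 0.3333

0.3333


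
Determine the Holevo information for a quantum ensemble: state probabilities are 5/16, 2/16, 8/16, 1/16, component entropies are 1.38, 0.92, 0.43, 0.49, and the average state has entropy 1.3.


chi = S(rho) - sum_i p_i * S(rho_i)
Weighted entropy = 5/16 * 1.38 + 2/16 * 0.92 + 8/16 * 0.43 + 1/16 * 0.49
= 0.7919
chi = 1.3 - 0.7919
= 0.5081

0.5081


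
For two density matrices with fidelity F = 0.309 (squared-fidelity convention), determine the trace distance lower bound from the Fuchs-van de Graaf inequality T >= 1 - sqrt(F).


Fuchs-van de Graaf (squared-fidelity convention): 1 - sqrt(F) <= T <= sqrt(1 - F).
Lower bound: T >= 1 - sqrt(F)
sqrt(F) = sqrt(0.309) = 0.5559
T >= 1 - 0.5559
T >= 0.4441

0.4441


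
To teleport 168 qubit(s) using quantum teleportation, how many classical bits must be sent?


Quantum teleportation requires 2 classical bits per qubit teleported.
168 qubit(s) -> 2 * 168 = 336 classical bits

336


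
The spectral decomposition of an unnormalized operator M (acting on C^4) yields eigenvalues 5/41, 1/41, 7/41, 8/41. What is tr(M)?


tr(M) = sum of eigenvalues
= 5/41 + 1/41 + 7/41 + 8/41
= 21/41
= 0.5122

0.5122


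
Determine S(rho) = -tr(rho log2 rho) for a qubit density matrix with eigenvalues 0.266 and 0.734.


S = -p*log2(p) - (1-p)*log2(1-p)
p = 0.2660, 1-p = 0.7340
= -0.2660 * log2(0.2660) - 0.7340 * log2(0.7340)
= -(-0.5082) - (-0.3275)
= 0.8357

0.8357


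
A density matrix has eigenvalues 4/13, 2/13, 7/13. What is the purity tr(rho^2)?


tr(rho^2) = sum of eigenvalues squared
= (4/13)^2 + (2/13)^2 + (7/13)^2
= (16 + 4 + 49) / 169
= 69/169
= 0.4083

0.4083


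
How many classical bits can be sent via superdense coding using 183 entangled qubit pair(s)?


Superdense coding allows 2 classical bits per shared entangled pair.
183 pair(s) -> 2 * 183 = 366 classical bits

366


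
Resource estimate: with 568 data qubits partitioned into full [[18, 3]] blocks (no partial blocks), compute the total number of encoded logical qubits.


Each code block uses 18 physical qubits for 3 logical qubit(s).
Number of complete blocks = floor(568 / 18) = 31
Logical qubits = 31 * 3
= 93

93


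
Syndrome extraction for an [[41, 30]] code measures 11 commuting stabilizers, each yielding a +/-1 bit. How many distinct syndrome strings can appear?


Each stabilizer generator gives a binary (+1 or -1) measurement outcome.
With 11 independent generators:
Total syndromes = 2^11
= 2048

2048


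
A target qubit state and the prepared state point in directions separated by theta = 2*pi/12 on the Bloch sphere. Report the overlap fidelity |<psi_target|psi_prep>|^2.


For states separated by angle theta on Bloch sphere:
F = cos^2(theta/2)
theta = 2*pi/12 = 0.5236
theta/2 = 0.2618
cos(theta/2) = 0.9659
F = 0.9330

0.9330


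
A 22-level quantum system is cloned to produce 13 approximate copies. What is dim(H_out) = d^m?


Output space = H^(tensor 13) where dim(H) = 22
dim = 22^13
= 484 (after 2 factors)
= 10648 (after 3 factors)
= 234256 (after 4 factors)
= 5153632 (after 5 factors)
= 113379904 (after 6 factors)
= 2494357888 (after 7 factors)
= 54875873536 (after 8 factors)
= 1207269217792 (after 9 factors)
= 26559922791424 (after 10 factors)
= 584318301411328 (after 11 factors)
= 12855002631049216 (after 12 factors)
= 282810057883082752 (after 13 factors)
= 282810057883082752

282810057883082752


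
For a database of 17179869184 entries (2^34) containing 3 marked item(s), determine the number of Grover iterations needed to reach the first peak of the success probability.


After j Grover iterations the success probability is P(j) = sin^2((2j+1)*theta), where sin(theta) = sqrt(k/N).
N = 2^34 = 17179869184, k = 3
sin(theta) = sqrt(k/N) = 1.321449896e-05
theta = arcsin(sqrt(k/N)) = 1.321449896e-05 rad
P(j) reaches its first maximum when (2j+1)*theta is as close as possible to pi/2, i.e. j = round(pi/(4*theta) - 1/2).
pi/(4*theta) - 1/2 = 59434.0776
(For comparison, the common estimate pi/4 * sqrt(N/k) = 59434.5776; the exact maximiser is used here.)
Optimal iterations = 59434

59434


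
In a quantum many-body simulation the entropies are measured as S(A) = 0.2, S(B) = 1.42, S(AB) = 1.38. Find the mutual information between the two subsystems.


I(A:B) = S(A) + S(B) - S(AB)
= 0.2 + 1.42 - 1.38
= 0.2400

0.2400


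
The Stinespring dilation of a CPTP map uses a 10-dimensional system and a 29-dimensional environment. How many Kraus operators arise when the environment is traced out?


Tracing out the environment in an orthonormal basis {|i>_E} gives Kraus operators K_i = <i|_E U |0>_E.
Number of Kraus operators = dim(H_env) = d_env
= 29

29


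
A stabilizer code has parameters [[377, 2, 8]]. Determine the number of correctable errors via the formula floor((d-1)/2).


Code parameters: [[377, 2, 8]], distance d = 8.
Number of correctable errors = floor((d-1)/2)
= floor((8 - 1)/2)
= floor(7/2)
= 3

3


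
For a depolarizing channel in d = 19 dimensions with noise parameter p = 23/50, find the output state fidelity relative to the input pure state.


F = (1-p) + p/d
= (1 - 0.4600) + 0.4600/19
= 0.5400 + 0.0242
= 0.5642

0.5642


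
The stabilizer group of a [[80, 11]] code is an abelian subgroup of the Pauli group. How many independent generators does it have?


For an [[n,k]] stabilizer code:
Number of stabilizer generators = n - k
= 80 - 11
= 69

69


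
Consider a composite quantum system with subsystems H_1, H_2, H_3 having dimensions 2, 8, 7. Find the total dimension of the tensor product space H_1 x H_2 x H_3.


dim(H_1 x H_2 x H_3) = 2 * 8 * 7
= 16 * 7
= 112

112


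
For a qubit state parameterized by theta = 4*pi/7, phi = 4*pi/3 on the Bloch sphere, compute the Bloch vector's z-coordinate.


theta = 1.7952, phi = 4.1888
r_z = cos(theta) = -0.2225

-0.2225


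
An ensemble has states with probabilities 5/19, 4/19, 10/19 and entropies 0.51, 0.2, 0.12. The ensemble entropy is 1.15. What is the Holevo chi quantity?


chi = S(rho) - sum_i p_i * S(rho_i)
Weighted entropy = 5/19 * 0.51 + 4/19 * 0.2 + 10/19 * 0.12
= 0.2395
chi = 1.15 - 0.2395
= 0.9105

0.9105


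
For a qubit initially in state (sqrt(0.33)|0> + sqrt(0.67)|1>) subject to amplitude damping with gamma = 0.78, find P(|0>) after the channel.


For amplitude damping with parameter gamma on state sqrt(a)|0> + sqrt(b)|1>:
alpha^2 = 0.33, beta^2 = 0.67
P(|0>) = alpha^2 + gamma * beta^2
= 0.33 + 0.78 * 0.67
= 0.33 + 0.5226
= 0.8526

0.8526


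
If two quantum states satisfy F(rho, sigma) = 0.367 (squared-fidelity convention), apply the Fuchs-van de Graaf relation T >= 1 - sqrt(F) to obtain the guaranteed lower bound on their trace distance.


Fuchs-van de Graaf (squared-fidelity convention): 1 - sqrt(F) <= T <= sqrt(1 - F).
Lower bound: T >= 1 - sqrt(F)
sqrt(F) = sqrt(0.367) = 0.6058
T >= 1 - 0.6058
T >= 0.3942

0.3942


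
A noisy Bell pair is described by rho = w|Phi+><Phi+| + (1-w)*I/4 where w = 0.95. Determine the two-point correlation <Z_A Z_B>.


|Phi+> = (|00> + |11>)/sqrt(2)
For the pure Bell state, <Z_A Z_B> = +1 (Bell-state Pauli correlator).
The maximally-mixed part I/4 has tr(I/4 * P tensor P) = 0 for any traceless Pauli P.
So <Z_A Z_B>_rho = w * (+1) + (1 - w) * 0
= 0.95 * (+1)
= 0.9500

0.9500


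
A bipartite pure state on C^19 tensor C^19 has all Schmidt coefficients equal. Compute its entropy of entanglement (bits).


For a maximally entangled state in d x d:
S = log2(d) = log2(19)
= 4.2479

4.2479


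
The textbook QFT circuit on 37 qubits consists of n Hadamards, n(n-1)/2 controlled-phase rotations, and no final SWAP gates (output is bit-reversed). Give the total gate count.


Hadamard gates: 37
Controlled rotations: n*(n-1)/2 = 37*36/2 = 666
SWAP gates: 0 (omitted)
Total = 37 + 666
= 703

703


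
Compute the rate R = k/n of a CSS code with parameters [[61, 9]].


Code rate R = k/n
= 9/61
= 0.1475

0.1475


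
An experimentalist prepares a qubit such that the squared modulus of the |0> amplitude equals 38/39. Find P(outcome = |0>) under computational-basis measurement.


|alpha|^2 = 38/39 = 0.9744
|beta|^2 = 1 - 38/39 = 1/39 = 0.0256
P(|0>) = |alpha|^2 = 0.9744

0.9744


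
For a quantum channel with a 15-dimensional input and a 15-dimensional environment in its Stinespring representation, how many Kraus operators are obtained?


Tracing out the environment in an orthonormal basis {|i>_E} gives Kraus operators K_i = <i|_E U |0>_E.
Number of Kraus operators = dim(H_env) = d_env
= 15

15


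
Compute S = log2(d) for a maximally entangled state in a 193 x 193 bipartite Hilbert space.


For a maximally entangled state in d x d:
S = log2(d) = log2(193)
= 7.5925

7.5925


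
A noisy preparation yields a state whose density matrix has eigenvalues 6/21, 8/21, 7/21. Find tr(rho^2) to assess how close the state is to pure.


tr(rho^2) = sum of eigenvalues squared
= (6/21)^2 + (8/21)^2 + (7/21)^2
= (36 + 64 + 49) / 441
= 149/441
= 0.3379

0.3379


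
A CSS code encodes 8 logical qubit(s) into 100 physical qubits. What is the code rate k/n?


Code rate R = k/n
= 8/100
= 0.0800

0.0800


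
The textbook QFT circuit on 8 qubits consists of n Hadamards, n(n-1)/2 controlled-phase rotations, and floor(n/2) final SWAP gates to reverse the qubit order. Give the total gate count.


Hadamard gates: 8
Controlled rotations: n*(n-1)/2 = 8*7/2 = 28
SWAP gates: floor(n/2) = floor(8/2) = 4
Total = 8 + 28 + 4
= 40

40


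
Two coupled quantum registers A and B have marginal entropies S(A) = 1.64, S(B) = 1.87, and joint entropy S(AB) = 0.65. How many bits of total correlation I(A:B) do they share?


I(A:B) = S(A) + S(B) - S(AB)
= 1.64 + 1.87 - 0.65
= 2.8600

2.8600


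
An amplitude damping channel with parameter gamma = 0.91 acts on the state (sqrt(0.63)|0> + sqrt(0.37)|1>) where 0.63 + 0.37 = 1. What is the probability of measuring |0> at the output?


For amplitude damping with parameter gamma on state sqrt(a)|0> + sqrt(b)|1>:
alpha^2 = 0.63, beta^2 = 0.37
P(|0>) = alpha^2 + gamma * beta^2
= 0.63 + 0.91 * 0.37
= 0.63 + 0.3367
= 0.9667

0.9667


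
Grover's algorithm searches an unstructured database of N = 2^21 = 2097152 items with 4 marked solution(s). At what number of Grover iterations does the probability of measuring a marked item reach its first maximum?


After j Grover iterations the success probability is P(j) = sin^2((2j+1)*theta), where sin(theta) = sqrt(k/N).
N = 2^21 = 2097152, k = 4
sin(theta) = sqrt(k/N) = 0.001381067932
theta = arcsin(sqrt(k/N)) = 0.001381068371 rad
P(j) reaches its first maximum when (2j+1)*theta is as close as possible to pi/2, i.e. j = round(pi/(4*theta) - 1/2).
pi/(4*theta) - 1/2 = 568.1888
(For comparison, the common estimate pi/4 * sqrt(N/k) = 568.6890; the exact maximiser is used here.)
Optimal iterations = 568

568


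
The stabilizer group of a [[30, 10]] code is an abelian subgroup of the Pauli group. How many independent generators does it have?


For an [[n,k]] stabilizer code:
Number of stabilizer generators = n - k
= 30 - 10
= 20

20


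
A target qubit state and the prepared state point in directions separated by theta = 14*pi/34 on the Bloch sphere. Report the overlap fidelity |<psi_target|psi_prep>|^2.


For states separated by angle theta on Bloch sphere:
F = cos^2(theta/2)
theta = 14*pi/34 = 1.2936
theta/2 = 0.6468
cos(theta/2) = 0.7980
F = 0.6368

0.6368


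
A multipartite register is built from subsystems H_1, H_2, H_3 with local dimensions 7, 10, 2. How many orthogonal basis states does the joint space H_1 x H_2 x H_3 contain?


dim(H_1 x H_2 x H_3) = 7 * 10 * 2
= 70 * 2
= 140

140


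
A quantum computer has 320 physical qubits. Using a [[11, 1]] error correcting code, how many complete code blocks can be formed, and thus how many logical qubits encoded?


Each code block uses 11 physical qubits for 1 logical qubit(s).
Number of complete blocks = floor(320 / 11) = 29
Logical qubits = 29 * 1
= 29

29
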